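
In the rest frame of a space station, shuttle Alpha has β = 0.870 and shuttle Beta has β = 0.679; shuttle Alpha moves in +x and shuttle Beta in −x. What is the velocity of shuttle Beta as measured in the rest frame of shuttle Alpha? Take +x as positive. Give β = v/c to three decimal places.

β = -0.974

β_A = 0.870, β_B = -0.679.
Transform to A's frame with the inverse velocity-addition law: u' = (u − v)/(1 − uv/c²), taking u = β_B and v = β_A.
u' = (-0.679 − 0.870) / (1 − (0.870)(-0.679)) = -1.5490/1.5907 = -0.9738.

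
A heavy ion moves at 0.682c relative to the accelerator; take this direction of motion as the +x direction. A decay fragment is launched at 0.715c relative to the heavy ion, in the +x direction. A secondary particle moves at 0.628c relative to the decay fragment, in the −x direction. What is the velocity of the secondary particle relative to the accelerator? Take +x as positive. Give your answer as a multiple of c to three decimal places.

+0.758c

Apply u = (u' + v)/(1 + u'v/c²) successively, working outward toward the accelerator.
Start: velocity of the heavy ion relative to the accelerator = 0.6820c.
Compose with the decay fragment (u' = 0.715 in the heavy ion frame): u_1 = (0.715 + 0.682) / (1 + 0.715·0.682) = 1.3970/1.4876 = 0.9391.
Compose with the secondary particle (u' = -0.628 in the decay fragment frame): u_2 = (-0.628 + 0.939) / (1 + (-0.628)·0.939) = 0.3111/0.4103 = 0.7582.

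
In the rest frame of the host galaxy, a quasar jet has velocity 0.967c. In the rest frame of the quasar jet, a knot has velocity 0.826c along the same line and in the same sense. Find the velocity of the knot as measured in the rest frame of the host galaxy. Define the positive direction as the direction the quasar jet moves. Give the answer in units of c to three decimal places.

With v = 0.967 and u' = 0.826 (in units of c),
u = (u' + v)/(1 + u'v/c²):
u = (0.826 + 0.967) / (1 + 0.826·0.967) = 1.7930/1.7987 = 0.9968

0.997c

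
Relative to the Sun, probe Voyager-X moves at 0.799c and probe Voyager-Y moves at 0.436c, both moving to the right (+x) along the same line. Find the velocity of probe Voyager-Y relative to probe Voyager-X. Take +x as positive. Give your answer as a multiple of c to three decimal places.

β_A = 0.799, β_B = 0.436.
Transform to A's frame with the inverse velocity-addition law: u' = (u − v)/(1 − uv/c²), taking u = β_B and v = β_A.
u' = (0.436 − 0.799) / (1 − (0.799)(0.436)) = -0.3630/0.6516 = -0.5571.

-0.557c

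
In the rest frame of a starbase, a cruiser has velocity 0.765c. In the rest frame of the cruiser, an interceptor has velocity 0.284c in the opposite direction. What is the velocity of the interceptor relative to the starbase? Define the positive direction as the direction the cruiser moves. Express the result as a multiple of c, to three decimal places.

With v = 0.765 and u' = -0.284 (in units of c),
u = (u' + v)/(1 + u'v/c²):
u = (-0.284 + 0.765) / (1 + (-0.284)·0.765) = 0.4810/0.7827 = 0.6145

+0.615c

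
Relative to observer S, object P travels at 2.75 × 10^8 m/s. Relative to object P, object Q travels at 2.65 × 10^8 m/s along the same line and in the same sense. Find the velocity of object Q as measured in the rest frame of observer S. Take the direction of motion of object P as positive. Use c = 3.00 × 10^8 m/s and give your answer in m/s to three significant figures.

In units of c (dividing by 3.00 × 10^8 m/s): v = 0.917, u' = 0.883.
u = (u' + v)/(1 + u'v/c²):
u = (0.883 + 0.917) / (1 + 0.883·0.917) = 1.8000/1.8097 = 0.9946
Converting back: u = 0.9946 × 3.00 × 10^8 m/s.

2.98 × 10^8 m/s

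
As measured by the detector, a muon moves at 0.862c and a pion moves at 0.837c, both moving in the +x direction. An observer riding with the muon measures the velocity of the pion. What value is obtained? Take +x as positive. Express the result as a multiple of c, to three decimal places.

-0.090c

β_A = 0.862, β_B = 0.837.
Transform to A's frame with the inverse velocity-addition law: u' = (u − v)/(1 − uv/c²), taking u = β_B and v = β_A.
u' = (0.837 − 0.862) / (1 − (0.862)(0.837)) = -0.0250/0.2785 = -0.0898.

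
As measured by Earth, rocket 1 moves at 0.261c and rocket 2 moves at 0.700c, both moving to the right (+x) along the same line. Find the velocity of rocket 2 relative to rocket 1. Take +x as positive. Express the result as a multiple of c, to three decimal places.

+0.537c

β_A = 0.261, β_B = 0.700.
Transform to A's frame with the inverse velocity-addition law: u' = (u − v)/(1 − uv/c²), taking u = β_B and v = β_A.
u' = (0.700 − 0.261) / (1 − (0.261)(0.700)) = 0.4390/0.8173 = 0.5371.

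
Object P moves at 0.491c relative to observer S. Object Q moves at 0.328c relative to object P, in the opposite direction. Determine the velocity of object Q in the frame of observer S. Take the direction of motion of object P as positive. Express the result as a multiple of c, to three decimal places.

+0.194c

With v = 0.491 and u' = -0.328 (in units of c),
u = (u' + v)/(1 + u'v/c²):
u = (-0.328 + 0.491) / (1 + (-0.328)·0.491) = 0.1630/0.8390 = 0.1943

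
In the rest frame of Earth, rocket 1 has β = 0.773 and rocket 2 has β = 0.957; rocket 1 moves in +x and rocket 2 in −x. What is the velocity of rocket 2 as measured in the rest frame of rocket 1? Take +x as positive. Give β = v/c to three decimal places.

β_A = 0.773, β_B = -0.957.
Transform to A's frame with the inverse velocity-addition law: u' = (u − v)/(1 − uv/c²), taking u = β_B and v = β_A.
u' = (-0.957 − 0.773) / (1 − (0.773)(-0.957)) = -1.7300/1.7398 = -0.9944.

β = -0.994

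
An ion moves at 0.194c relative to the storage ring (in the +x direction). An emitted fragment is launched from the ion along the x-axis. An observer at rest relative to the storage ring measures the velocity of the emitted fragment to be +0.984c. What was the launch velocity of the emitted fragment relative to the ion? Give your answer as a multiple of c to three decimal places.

Invert the composition law: u' = (u − v)/(1 − uv/c²).
u' = (0.984 − 0.194) / (1 − (0.984)(0.194)) = 0.7900/0.8091 = 0.9764.

+0.976c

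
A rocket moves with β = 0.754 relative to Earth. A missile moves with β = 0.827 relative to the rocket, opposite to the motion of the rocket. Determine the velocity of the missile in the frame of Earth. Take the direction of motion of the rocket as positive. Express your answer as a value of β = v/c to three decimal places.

β = -0.194

With v = 0.754 and u' = -0.827 (in units of c),
u = (u' + v)/(1 + u'v/c²):
u = (-0.827 + 0.754) / (1 + (-0.827)·0.754) = -0.0730/0.3764 = -0.1939
(Galilean addition would give -0.073c.)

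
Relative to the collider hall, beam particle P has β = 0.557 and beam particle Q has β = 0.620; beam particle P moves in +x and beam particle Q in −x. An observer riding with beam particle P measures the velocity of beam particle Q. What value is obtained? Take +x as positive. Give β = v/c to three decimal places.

β = -0.875

β_A = 0.557, β_B = -0.620.
Transform to A's frame with the inverse velocity-addition law: u' = (u − v)/(1 − uv/c²), taking u = β_B and v = β_A.
u' = (-0.620 − 0.557) / (1 − (0.557)(-0.620)) = -1.1770/1.3453 = -0.8749.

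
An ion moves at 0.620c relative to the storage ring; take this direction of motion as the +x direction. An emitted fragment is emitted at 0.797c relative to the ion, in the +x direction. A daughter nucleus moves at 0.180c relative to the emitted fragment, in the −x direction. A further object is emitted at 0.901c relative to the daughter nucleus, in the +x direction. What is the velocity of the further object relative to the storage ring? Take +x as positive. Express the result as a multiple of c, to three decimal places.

+0.996c

Apply u = (u' + v)/(1 + u'v/c²) successively, working outward toward the storage ring.
Start: velocity of the ion relative to the storage ring = 0.6200c.
Compose with the emitted fragment (u' = 0.797 in the ion frame): u_1 = (0.797 + 0.620) / (1 + 0.797·0.620) = 1.4170/1.4941 = 0.9484.
Compose with the daughter nucleus (u' = -0.180 in the emitted fragment frame): u_2 = (-0.180 + 0.948) / (1 + (-0.180)·0.948) = 0.7684/0.8293 = 0.9265.
Compose with the further object (u' = 0.901 in the daughter nucleus frame): u_3 = (0.901 + 0.927) / (1 + 0.901·0.927) = 1.8275/1.8348 = 0.9960.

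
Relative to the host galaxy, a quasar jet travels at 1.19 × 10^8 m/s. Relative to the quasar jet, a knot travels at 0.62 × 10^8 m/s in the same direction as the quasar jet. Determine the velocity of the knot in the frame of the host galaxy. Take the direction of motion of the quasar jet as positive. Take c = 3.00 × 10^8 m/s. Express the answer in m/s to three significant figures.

1.67 × 10^8 m/s

In units of c (dividing by 3.00 × 10^8 m/s): v = 0.397, u' = 0.207.
u = (u' + v)/(1 + u'v/c²):
u = (0.207 + 0.397) / (1 + 0.207·0.397) = 0.6033/1.0820 = 0.5576
Converting back: u = 0.5576 × 3.00 × 10^8 m/s.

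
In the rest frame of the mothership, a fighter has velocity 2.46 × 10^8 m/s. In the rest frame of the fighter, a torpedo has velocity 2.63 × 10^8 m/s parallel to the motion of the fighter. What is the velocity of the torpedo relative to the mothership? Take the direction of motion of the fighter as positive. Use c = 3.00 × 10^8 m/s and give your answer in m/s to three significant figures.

In units of c (dividing by 3.00 × 10^8 m/s): v = 0.820, u' = 0.877.
u = (u' + v)/(1 + u'v/c²):
u = (0.877 + 0.820) / (1 + 0.877·0.820) = 1.6967/1.7189 = 0.9871
(Galilean addition would give +1.697c, exceeding c.)
Converting back: u = 0.9871 × 3.00 × 10^8 m/s.

2.96 × 10^8 m/s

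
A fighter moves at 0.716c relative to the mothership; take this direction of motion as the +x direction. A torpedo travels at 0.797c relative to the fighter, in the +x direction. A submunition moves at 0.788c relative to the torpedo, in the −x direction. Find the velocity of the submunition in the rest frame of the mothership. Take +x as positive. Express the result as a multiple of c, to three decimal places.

+0.728c

Apply u = (u' + v)/(1 + u'v/c²) successively, working outward toward the mothership.
Start: velocity of the fighter relative to the mothership = 0.7160c.
Compose with the torpedo (u' = 0.797 in the fighter frame): u_1 = (0.797 + 0.716) / (1 + 0.797·0.716) = 1.5130/1.5707 = 0.9633.
Compose with the submunition (u' = -0.788 in the torpedo frame): u_2 = (-0.788 + 0.963) / (1 + (-0.788)·0.963) = 0.1753/0.2409 = 0.7276.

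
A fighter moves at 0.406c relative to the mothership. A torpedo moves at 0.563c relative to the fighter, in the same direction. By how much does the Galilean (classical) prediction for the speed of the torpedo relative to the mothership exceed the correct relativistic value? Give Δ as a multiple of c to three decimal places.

Δ = 0.180c

Galilean: u_cl = 0.563 + 0.406 = 0.9690.
Relativistic: u_rel = (0.563 + 0.406) / (1 + 0.563·0.406) = 0.9690/1.2286 = 0.7887.
Δ = 0.9690 − 0.7887 = 0.1803.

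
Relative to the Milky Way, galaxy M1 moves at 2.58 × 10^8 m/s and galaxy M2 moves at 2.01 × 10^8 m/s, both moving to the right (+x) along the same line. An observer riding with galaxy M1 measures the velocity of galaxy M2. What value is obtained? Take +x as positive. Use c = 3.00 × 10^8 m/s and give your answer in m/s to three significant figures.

β_A = 0.860, β_B = 0.670 (dividing each by c = 3.00 × 10^8 m/s).
Transform to A's frame with the inverse velocity-addition law: u' = (u − v)/(1 − uv/c²), taking u = β_B and v = β_A.
u' = (0.670 − 0.860) / (1 − (0.860)(0.670)) = -0.1900/0.4238 = -0.4483.
u' = -0.4483 × 3.00 × 10^8 m/s.

-1.34 × 10^8 m/s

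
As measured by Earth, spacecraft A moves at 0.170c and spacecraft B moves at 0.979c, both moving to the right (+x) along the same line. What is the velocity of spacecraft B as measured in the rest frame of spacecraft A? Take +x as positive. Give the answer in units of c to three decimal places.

+0.971c

β_A = 0.170, β_B = 0.979.
Transform to A's frame with the inverse velocity-addition law: u' = (u − v)/(1 − uv/c²), taking u = β_B and v = β_A.
u' = (0.979 − 0.170) / (1 − (0.170)(0.979)) = 0.8090/0.8336 = 0.9705.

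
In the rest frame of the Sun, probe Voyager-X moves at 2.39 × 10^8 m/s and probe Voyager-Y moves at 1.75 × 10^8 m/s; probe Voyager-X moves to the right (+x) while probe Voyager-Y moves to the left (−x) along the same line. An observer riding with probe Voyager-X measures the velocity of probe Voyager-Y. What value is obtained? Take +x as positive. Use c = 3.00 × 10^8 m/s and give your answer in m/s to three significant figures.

-2.83 × 10^8 m/s

β_A = 0.797, β_B = -0.583 (dividing each by c = 3.00 × 10^8 m/s).
Transform to A's frame with the inverse velocity-addition law: u' = (u − v)/(1 − uv/c²), taking u = β_B and v = β_A.
u' = (-0.583 − 0.797) / (1 − (0.797)(-0.583)) = -1.3800/1.4647 = -0.9422.
u' = -0.9422 × 3.00 × 10^8 m/s.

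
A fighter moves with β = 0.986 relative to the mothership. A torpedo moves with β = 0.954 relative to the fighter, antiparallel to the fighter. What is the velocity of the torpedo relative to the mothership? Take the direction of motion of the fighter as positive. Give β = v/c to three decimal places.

With v = 0.986 and u' = -0.954 (in units of c),
u = (u' + v)/(1 + u'v/c²):
u = (-0.954 + 0.986) / (1 + (-0.954)·0.986) = 0.0320/0.0594 = 0.5391
(Galilean addition would give +0.032c.)

β = +0.539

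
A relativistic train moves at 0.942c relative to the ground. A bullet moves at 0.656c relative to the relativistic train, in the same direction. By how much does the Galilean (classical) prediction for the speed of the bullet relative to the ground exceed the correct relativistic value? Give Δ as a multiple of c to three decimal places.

Galilean: u_cl = 0.656 + 0.942 = 1.5980.
Relativistic: u_rel = (0.656 + 0.942) / (1 + 0.656·0.942) = 1.5980/1.6180 = 0.9877.
Δ = 1.5980 − 0.9877 = 0.6103.
(The classical prediction exceeds c; the relativistic result does not.)

Δ = 0.610c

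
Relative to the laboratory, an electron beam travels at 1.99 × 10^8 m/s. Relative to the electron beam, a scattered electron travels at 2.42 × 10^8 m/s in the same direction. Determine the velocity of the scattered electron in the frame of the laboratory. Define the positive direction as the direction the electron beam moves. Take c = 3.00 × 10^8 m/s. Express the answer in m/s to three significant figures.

2.87 × 10^8 m/s

In units of c (dividing by 3.00 × 10^8 m/s): v = 0.663, u' = 0.807.
u = (u' + v)/(1 + u'v/c²):
u = (0.807 + 0.663) / (1 + 0.807·0.663) = 1.4700/1.5351 = 0.9576
(Galilean addition would give +1.470c, exceeding c.)
Converting back: u = 0.9576 × 3.00 × 10^8 m/s.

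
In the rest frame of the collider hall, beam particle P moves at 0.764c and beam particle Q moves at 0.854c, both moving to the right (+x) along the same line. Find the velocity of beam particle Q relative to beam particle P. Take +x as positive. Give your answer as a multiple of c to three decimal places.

β_A = 0.764, β_B = 0.854.
Transform to A's frame with the inverse velocity-addition law: u' = (u − v)/(1 − uv/c²), taking u = β_B and v = β_A.
u' = (0.854 − 0.764) / (1 − (0.764)(0.854)) = 0.0900/0.3475 = 0.2590.

+0.259c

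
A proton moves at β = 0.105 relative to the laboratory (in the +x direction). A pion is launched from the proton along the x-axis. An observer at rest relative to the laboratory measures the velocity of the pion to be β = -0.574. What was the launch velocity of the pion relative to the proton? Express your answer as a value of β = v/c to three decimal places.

β = -0.640

Invert the composition law: u' = (u − v)/(1 − uv/c²).
u' = (-0.574 − 0.105) / (1 − (-0.574)(0.105)) = -0.6790/1.0603 = -0.6404.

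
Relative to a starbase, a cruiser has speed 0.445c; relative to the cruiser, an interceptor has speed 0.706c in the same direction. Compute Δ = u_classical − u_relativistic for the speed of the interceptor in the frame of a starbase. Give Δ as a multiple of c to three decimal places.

Galilean: u_cl = 0.706 + 0.445 = 1.1510.
Relativistic: u_rel = (0.706 + 0.445) / (1 + 0.706·0.445) = 1.1510/1.3142 = 0.8758.
Δ = 1.1510 − 0.8758 = 0.2752.
(The classical prediction exceeds c; the relativistic result does not.)

Δ = 0.275c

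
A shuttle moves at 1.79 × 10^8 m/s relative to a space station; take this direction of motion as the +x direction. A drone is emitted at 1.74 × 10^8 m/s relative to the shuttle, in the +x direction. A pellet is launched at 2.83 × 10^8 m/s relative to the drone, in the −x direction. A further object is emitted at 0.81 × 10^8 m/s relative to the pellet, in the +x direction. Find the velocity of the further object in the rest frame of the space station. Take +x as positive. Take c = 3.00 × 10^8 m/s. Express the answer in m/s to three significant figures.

Apply u = (u' + v)/(1 + u'v/c²) successively, working outward toward the space station.
(Dividing each given speed by c = 3.00 × 10^8 m/s to work in units of c.)
Start: velocity of the shuttle relative to the space station = 0.5967c.
Compose with the drone (u' = 0.580 in the shuttle frame): u_1 = (0.580 + 0.597) / (1 + 0.580·0.597) = 1.1767/1.3461 = 0.8742.
Compose with the pellet (u' = -0.943 in the drone frame): u_2 = (-0.943 + 0.874) / (1 + (-0.943)·0.874) = -0.0692/0.1754 = -0.3945.
Compose with the further object (u' = 0.270 in the pellet frame): u_3 = (0.270 + (-0.394)) / (1 + 0.270·(-0.394)) = -0.1245/0.8935 = -0.1393.
So u = -0.1393 × 3.00 × 10^8 m/s.

-4.18 × 10^7 m/s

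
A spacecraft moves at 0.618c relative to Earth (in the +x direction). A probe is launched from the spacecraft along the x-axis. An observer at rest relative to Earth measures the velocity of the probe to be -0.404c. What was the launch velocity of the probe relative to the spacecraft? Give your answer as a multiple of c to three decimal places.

Invert the composition law: u' = (u − v)/(1 − uv/c²).
u' = (-0.404 − 0.618) / (1 − (-0.404)(0.618)) = -1.0220/1.2497 = -0.8178.

-0.818c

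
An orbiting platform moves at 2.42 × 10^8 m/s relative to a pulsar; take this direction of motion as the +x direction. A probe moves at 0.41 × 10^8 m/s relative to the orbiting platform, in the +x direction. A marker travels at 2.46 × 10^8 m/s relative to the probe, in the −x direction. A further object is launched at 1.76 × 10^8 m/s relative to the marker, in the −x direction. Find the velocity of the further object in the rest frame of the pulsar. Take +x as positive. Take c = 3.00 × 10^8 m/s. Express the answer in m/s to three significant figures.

-1.56 × 10^8 m/s

Apply u = (u' + v)/(1 + u'v/c²) successively, working outward toward the pulsar.
(Dividing each given speed by c = 3.00 × 10^8 m/s to work in units of c.)
Start: velocity of the orbiting platform relative to the pulsar = 0.8067c.
Compose with the probe (u' = 0.137 in the orbiting platform frame): u_1 = (0.137 + 0.807) / (1 + 0.137·0.807) = 0.9433/1.1102 = 0.8497.
Compose with the marker (u' = -0.820 in the probe frame): u_2 = (-0.820 + 0.850) / (1 + (-0.820)·0.850) = 0.0297/0.3033 = 0.0978.
Compose with the further object (u' = -0.587 in the marker frame): u_3 = (-0.587 + 0.098) / (1 + (-0.587)·0.098) = -0.4889/0.9426 = -0.5186.
So u = -0.5186 × 3.00 × 10^8 m/s.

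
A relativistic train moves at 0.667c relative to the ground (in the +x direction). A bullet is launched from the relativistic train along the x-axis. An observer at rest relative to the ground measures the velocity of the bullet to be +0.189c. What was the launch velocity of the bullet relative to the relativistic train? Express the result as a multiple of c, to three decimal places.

Invert the composition law: u' = (u − v)/(1 − uv/c²).
u' = (0.189 − 0.667) / (1 − (0.189)(0.667)) = -0.4780/0.8739 = -0.5470.

-0.547c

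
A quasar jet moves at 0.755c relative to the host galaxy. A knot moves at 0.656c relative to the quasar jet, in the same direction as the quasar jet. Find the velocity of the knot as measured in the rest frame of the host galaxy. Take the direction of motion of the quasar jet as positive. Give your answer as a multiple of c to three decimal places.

With v = 0.755 and u' = 0.656 (in units of c),
u = (u' + v)/(1 + u'v/c²):
u = (0.656 + 0.755) / (1 + 0.656·0.755) = 1.4110/1.4953 = 0.9436
(Galilean addition would give +1.411c, exceeding c.)

0.944c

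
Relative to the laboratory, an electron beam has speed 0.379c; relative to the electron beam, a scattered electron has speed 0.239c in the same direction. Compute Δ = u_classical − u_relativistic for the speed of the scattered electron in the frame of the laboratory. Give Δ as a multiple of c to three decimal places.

Δ = 0.051c

Galilean: u_cl = 0.239 + 0.379 = 0.6180.
Relativistic: u_rel = (0.239 + 0.379) / (1 + 0.239·0.379) = 0.6180/1.0906 = 0.5667.
Δ = 0.6180 − 0.5667 = 0.0513.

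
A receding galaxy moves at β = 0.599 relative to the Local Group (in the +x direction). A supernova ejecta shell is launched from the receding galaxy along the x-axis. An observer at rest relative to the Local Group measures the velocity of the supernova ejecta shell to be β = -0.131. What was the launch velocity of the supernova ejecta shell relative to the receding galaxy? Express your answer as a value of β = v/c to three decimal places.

Invert the composition law: u' = (u − v)/(1 − uv/c²).
u' = (-0.131 − 0.599) / (1 − (-0.131)(0.599)) = -0.7300/1.0785 = -0.6769.

β = -0.677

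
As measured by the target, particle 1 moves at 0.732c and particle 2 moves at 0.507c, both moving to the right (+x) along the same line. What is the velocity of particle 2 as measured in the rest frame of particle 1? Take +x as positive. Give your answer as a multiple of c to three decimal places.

β_A = 0.732, β_B = 0.507.
Transform to A's frame with the inverse velocity-addition law: u' = (u − v)/(1 − uv/c²), taking u = β_B and v = β_A.
u' = (0.507 − 0.732) / (1 − (0.732)(0.507)) = -0.2250/0.6289 = -0.3578.

-0.358c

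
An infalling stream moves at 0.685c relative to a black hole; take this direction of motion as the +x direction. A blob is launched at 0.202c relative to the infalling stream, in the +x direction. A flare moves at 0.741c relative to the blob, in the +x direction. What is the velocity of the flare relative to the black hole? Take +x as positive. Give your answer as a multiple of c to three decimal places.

0.964c

Apply u = (u' + v)/(1 + u'v/c²) successively, working outward toward the black hole.
Start: velocity of the infalling stream relative to the black hole = 0.6850c.
Compose with the blob (u' = 0.202 in the infalling stream frame): u_1 = (0.202 + 0.685) / (1 + 0.202·0.685) = 0.8870/1.1384 = 0.7792.
Compose with the flare (u' = 0.741 in the blob frame): u_2 = (0.741 + 0.779) / (1 + 0.741·0.779) = 1.5202/1.5774 = 0.9637.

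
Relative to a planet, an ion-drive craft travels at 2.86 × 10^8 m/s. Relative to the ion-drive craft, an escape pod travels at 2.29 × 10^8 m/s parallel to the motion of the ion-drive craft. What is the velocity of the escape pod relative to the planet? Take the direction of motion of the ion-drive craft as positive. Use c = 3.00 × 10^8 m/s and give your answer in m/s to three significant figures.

2.98 × 10^8 m/s

In units of c (dividing by 3.00 × 10^8 m/s): v = 0.953, u' = 0.763.
u = (u' + v)/(1 + u'v/c²):
u = (0.763 + 0.953) / (1 + 0.763·0.953) = 1.7167/1.7277 = 0.9936
(Galilean addition would give +1.717c, exceeding c.)
Converting back: u = 0.9936 × 3.00 × 10^8 m/s.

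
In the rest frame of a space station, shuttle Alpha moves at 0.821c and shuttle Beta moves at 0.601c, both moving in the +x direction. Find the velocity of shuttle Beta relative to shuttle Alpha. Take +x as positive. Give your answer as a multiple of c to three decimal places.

-0.434c

β_A = 0.821, β_B = 0.601.
Transform to A's frame with the inverse velocity-addition law: u' = (u − v)/(1 − uv/c²), taking u = β_B and v = β_A.
u' = (0.601 − 0.821) / (1 − (0.821)(0.601)) = -0.2200/0.5066 = -0.4343.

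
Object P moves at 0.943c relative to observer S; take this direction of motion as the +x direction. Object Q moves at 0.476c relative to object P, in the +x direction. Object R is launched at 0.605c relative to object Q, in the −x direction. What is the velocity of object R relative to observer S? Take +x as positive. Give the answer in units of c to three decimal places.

+0.919c

Apply u = (u' + v)/(1 + u'v/c²) successively, working outward toward observer S.
Start: velocity of object P relative to observer S = 0.9430c.
Compose with object Q (u' = 0.476 in object P frame): u_1 = (0.476 + 0.943) / (1 + 0.476·0.943) = 1.4190/1.4489 = 0.9794.
Compose with object R (u' = -0.605 in object Q frame): u_2 = (-0.605 + 0.979) / (1 + (-0.605)·0.979) = 0.3744/0.4075 = 0.9188.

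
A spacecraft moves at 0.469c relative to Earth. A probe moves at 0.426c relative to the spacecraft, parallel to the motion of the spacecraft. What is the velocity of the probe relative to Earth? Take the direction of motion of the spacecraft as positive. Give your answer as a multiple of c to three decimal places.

0.746c

With v = 0.469 and u' = 0.426 (in units of c),
u = (u' + v)/(1 + u'v/c²):
u = (0.426 + 0.469) / (1 + 0.426·0.469) = 0.8950/1.1998 = 0.7460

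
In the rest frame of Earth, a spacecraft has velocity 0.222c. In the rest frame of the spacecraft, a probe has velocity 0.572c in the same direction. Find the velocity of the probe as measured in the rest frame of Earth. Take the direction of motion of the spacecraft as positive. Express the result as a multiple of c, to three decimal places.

0.705c

With v = 0.222 and u' = 0.572 (in units of c),
u = (u' + v)/(1 + u'v/c²):
u = (0.572 + 0.222) / (1 + 0.572·0.222) = 0.7940/1.1270 = 0.7045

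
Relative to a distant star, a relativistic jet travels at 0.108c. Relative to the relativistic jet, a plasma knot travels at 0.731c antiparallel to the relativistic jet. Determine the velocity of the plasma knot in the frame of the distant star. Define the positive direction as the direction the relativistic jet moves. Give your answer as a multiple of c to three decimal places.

With v = 0.108 and u' = -0.731 (in units of c),
u = (u' + v)/(1 + u'v/c²):
u = (-0.731 + 0.108) / (1 + (-0.731)·0.108) = -0.6230/0.9211 = -0.6764
(Galilean addition would give -0.623c.)

-0.676c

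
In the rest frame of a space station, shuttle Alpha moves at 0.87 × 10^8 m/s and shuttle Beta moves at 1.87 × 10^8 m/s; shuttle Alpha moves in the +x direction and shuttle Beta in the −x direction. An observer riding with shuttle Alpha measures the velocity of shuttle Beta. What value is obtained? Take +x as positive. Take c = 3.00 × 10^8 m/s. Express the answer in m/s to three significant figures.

-2.32 × 10^8 m/s

β_A = 0.290, β_B = -0.623 (dividing each by c = 3.00 × 10^8 m/s).
Transform to A's frame with the inverse velocity-addition law: u' = (u − v)/(1 − uv/c²), taking u = β_B and v = β_A.
u' = (-0.623 − 0.290) / (1 − (0.290)(-0.623)) = -0.9133/1.1808 = -0.7735.
u' = -0.7735 × 3.00 × 10^8 m/s.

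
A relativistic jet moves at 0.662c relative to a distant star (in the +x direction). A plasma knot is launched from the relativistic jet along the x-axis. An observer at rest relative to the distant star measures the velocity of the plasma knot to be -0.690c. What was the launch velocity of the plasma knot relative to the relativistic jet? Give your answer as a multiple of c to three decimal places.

Invert the composition law: u' = (u − v)/(1 − uv/c²).
u' = (-0.690 − 0.662) / (1 − (-0.690)(0.662)) = -1.3520/1.4568 = -0.9281.

-0.928c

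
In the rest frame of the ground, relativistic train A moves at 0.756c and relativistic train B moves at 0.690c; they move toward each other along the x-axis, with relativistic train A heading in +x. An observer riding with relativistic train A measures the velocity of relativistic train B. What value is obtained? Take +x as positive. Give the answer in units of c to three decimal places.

-0.950c

β_A = 0.756, β_B = -0.690.
Transform to A's frame with the inverse velocity-addition law: u' = (u − v)/(1 − uv/c²), taking u = β_B and v = β_A.
u' = (-0.690 − 0.756) / (1 − (0.756)(-0.690)) = -1.4460/1.5216 = -0.9503.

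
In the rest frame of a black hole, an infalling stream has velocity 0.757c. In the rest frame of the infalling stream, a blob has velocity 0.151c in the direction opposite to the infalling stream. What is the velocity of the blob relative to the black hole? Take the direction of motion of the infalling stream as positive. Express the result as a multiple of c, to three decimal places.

With v = 0.757 and u' = -0.151 (in units of c),
u = (u' + v)/(1 + u'v/c²):
u = (-0.151 + 0.757) / (1 + (-0.151)·0.757) = 0.6060/0.8857 = 0.6842

+0.684c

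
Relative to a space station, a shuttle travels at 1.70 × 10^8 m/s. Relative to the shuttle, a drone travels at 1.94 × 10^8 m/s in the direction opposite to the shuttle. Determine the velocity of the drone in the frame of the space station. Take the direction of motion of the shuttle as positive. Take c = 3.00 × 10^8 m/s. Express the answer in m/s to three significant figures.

In units of c (dividing by 3.00 × 10^8 m/s): v = 0.567, u' = -0.647.
u = (u' + v)/(1 + u'v/c²):
u = (-0.647 + 0.567) / (1 + (-0.647)·0.567) = -0.0800/0.6336 = -0.1263
(Galilean addition would give -0.080c.)
Converting back: u = -0.1263 × 3.00 × 10^8 m/s.

-3.79 × 10^7 m/s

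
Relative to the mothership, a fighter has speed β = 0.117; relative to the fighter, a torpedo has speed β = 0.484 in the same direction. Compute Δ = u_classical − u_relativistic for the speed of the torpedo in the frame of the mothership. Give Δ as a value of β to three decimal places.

Δ = 0.032

Galilean: u_cl = 0.484 + 0.117 = 0.6010.
Relativistic: u_rel = (0.484 + 0.117) / (1 + 0.484·0.117) = 0.6010/1.0566 = 0.5688.
Δ = 0.6010 − 0.5688 = 0.0322.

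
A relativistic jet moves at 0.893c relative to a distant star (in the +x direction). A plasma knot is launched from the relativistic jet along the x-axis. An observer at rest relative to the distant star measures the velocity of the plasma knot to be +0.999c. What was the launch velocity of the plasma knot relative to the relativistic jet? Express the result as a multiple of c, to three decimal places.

+0.982c

Invert the composition law: u' = (u − v)/(1 − uv/c²).
u' = (0.999 − 0.893) / (1 − (0.999)(0.893)) = 0.1060/0.1079 = 0.9825.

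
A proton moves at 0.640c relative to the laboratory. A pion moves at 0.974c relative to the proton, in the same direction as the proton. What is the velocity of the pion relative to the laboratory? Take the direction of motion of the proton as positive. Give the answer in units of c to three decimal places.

With v = 0.640 and u' = 0.974 (in units of c),
u = (u' + v)/(1 + u'v/c²):
u = (0.974 + 0.640) / (1 + 0.974·0.640) = 1.6140/1.6234 = 0.9942

0.994c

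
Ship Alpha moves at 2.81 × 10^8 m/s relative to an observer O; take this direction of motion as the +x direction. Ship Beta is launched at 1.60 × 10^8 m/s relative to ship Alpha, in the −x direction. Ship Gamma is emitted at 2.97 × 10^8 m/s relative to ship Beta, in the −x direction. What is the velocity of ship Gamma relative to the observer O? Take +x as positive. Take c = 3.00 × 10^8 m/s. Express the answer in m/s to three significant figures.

-2.73 × 10^8 m/s

Apply u = (u' + v)/(1 + u'v/c²) successively, working outward toward the observer O.
(Dividing each given speed by c = 3.00 × 10^8 m/s to work in units of c.)
Start: velocity of ship Alpha relative to the observer O = 0.9367c.
Compose with ship Beta (u' = -0.533 in ship Alpha frame): u_1 = (-0.533 + 0.937) / (1 + (-0.533)·0.937) = 0.4033/0.5004 = 0.8060.
Compose with ship Gamma (u' = -0.990 in ship Beta frame): u_2 = (-0.990 + 0.806) / (1 + (-0.990)·0.806) = -0.1840/0.2021 = -0.9106.
So u = -0.9106 × 3.00 × 10^8 m/s.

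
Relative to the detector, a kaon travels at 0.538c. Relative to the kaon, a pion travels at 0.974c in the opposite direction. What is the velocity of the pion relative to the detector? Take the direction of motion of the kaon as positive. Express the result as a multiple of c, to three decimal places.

-0.916c

With v = 0.538 and u' = -0.974 (in units of c),
u = (u' + v)/(1 + u'v/c²):
u = (-0.974 + 0.538) / (1 + (-0.974)·0.538) = -0.4360/0.4760 = -0.9160
(Galilean addition would give -0.436c.)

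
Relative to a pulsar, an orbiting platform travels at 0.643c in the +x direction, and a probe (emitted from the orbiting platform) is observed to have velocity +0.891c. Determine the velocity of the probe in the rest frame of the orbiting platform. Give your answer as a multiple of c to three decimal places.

Invert the composition law: u' = (u − v)/(1 − uv/c²).
u' = (0.891 − 0.643) / (1 − (0.891)(0.643)) = 0.2480/0.4271 = 0.5807.

+0.581c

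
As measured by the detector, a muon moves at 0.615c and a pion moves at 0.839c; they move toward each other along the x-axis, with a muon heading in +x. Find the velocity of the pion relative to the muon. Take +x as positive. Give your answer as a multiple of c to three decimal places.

β_A = 0.615, β_B = -0.839.
Transform to A's frame with the inverse velocity-addition law: u' = (u − v)/(1 − uv/c²), taking u = β_B and v = β_A.
u' = (-0.839 − 0.615) / (1 − (0.615)(-0.839)) = -1.4540/1.5160 = -0.9591.

-0.959c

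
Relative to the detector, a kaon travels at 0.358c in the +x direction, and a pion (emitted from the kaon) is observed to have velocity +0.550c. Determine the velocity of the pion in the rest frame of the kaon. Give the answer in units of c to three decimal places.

+0.239c

Invert the composition law: u' = (u − v)/(1 − uv/c²).
u' = (0.550 − 0.358) / (1 − (0.550)(0.358)) = 0.1920/0.8031 = 0.2391.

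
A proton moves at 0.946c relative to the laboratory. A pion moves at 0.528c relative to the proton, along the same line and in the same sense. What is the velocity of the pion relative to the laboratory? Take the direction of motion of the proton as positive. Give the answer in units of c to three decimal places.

0.983c

With v = 0.946 and u' = 0.528 (in units of c),
u = (u' + v)/(1 + u'v/c²):
u = (0.528 + 0.946) / (1 + 0.528·0.946) = 1.4740/1.4995 = 0.9830
(Galilean addition would give +1.474c, exceeding c.)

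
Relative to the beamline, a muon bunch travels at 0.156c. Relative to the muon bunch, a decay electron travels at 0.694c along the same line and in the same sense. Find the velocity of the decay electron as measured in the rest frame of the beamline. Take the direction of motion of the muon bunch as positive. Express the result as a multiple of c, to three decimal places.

With v = 0.156 and u' = 0.694 (in units of c),
u = (u' + v)/(1 + u'v/c²):
u = (0.694 + 0.156) / (1 + 0.694·0.156) = 0.8500/1.1083 = 0.7670

0.767c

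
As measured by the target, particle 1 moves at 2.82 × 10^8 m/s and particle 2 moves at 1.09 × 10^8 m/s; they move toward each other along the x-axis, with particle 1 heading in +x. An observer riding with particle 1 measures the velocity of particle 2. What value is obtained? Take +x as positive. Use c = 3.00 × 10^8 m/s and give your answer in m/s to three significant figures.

β_A = 0.940, β_B = -0.363 (dividing each by c = 3.00 × 10^8 m/s).
Transform to A's frame with the inverse velocity-addition law: u' = (u − v)/(1 − uv/c²), taking u = β_B and v = β_A.
u' = (-0.363 − 0.940) / (1 − (0.940)(-0.363)) = -1.3033/1.3415 = -0.9715.
u' = -0.9715 × 3.00 × 10^8 m/s.

-2.91 × 10^8 m/s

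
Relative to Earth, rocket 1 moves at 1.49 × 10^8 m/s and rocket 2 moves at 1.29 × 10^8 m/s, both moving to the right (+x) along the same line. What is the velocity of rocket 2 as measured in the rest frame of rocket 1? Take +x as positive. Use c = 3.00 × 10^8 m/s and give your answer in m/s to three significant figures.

-2.54 × 10^7 m/s

β_A = 0.497, β_B = 0.430 (dividing each by c = 3.00 × 10^8 m/s).
Transform to A's frame with the inverse velocity-addition law: u' = (u − v)/(1 − uv/c²), taking u = β_B and v = β_A.
u' = (0.430 − 0.497) / (1 − (0.497)(0.430)) = -0.0667/0.7864 = -0.0848.
u' = -0.0848 × 3.00 × 10^8 m/s.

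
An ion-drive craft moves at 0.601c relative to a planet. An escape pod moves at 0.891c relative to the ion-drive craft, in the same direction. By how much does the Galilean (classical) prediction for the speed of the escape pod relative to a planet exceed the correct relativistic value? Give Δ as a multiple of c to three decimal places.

Galilean: u_cl = 0.891 + 0.601 = 1.4920.
Relativistic: u_rel = (0.891 + 0.601) / (1 + 0.891·0.601) = 1.4920/1.5355 = 0.9717.
Δ = 1.4920 − 0.9717 = 0.5203.
(The classical prediction exceeds c; the relativistic result does not.)

Δ = 0.520c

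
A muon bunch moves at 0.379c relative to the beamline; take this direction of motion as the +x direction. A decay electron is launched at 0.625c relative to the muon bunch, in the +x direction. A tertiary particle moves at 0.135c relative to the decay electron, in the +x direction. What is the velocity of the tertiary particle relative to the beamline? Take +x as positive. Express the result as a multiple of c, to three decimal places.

Apply u = (u' + v)/(1 + u'v/c²) successively, working outward toward the beamline.
Start: velocity of the muon bunch relative to the beamline = 0.3790c.
Compose with the decay electron (u' = 0.625 in the muon bunch frame): u_1 = (0.625 + 0.379) / (1 + 0.625·0.379) = 1.0040/1.2369 = 0.8117.
Compose with the tertiary particle (u' = 0.135 in the decay electron frame): u_2 = (0.135 + 0.812) / (1 + 0.135·0.812) = 0.9467/1.1096 = 0.8532.

0.853c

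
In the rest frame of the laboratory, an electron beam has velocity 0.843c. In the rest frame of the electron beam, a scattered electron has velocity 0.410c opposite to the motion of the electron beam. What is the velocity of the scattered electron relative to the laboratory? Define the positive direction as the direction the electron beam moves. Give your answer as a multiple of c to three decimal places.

With v = 0.843 and u' = -0.410 (in units of c),
u = (u' + v)/(1 + u'v/c²):
u = (-0.410 + 0.843) / (1 + (-0.410)·0.843) = 0.4330/0.6544 = 0.6617
(Galilean addition would give +0.433c.)

+0.662c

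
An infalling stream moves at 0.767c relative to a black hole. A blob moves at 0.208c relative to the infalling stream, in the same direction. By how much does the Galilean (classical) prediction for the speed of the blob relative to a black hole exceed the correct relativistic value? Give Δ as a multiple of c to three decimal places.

Δ = 0.134c

Galilean: u_cl = 0.208 + 0.767 = 0.9750.
Relativistic: u_rel = (0.208 + 0.767) / (1 + 0.208·0.767) = 0.9750/1.1595 = 0.8409.
Δ = 0.9750 − 0.8409 = 0.1341.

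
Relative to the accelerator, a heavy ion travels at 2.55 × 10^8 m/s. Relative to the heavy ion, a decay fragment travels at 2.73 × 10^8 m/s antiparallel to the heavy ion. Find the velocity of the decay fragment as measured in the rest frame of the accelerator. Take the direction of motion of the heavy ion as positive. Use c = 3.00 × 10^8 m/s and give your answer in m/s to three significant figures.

-7.95 × 10^7 m/s

In units of c (dividing by 3.00 × 10^8 m/s): v = 0.850, u' = -0.910.
u = (u' + v)/(1 + u'v/c²):
u = (-0.910 + 0.850) / (1 + (-0.910)·0.850) = -0.0600/0.2265 = -0.2649
(Galilean addition would give -0.060c.)
Converting back: u = -0.2649 × 3.00 × 10^8 m/s.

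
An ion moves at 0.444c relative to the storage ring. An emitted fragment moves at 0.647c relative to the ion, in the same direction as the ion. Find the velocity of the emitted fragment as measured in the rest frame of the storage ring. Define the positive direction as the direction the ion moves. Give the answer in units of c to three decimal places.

0.848c

With v = 0.444 and u' = 0.647 (in units of c),
u = (u' + v)/(1 + u'v/c²):
u = (0.647 + 0.444) / (1 + 0.647·0.444) = 1.0910/1.2873 = 0.8475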